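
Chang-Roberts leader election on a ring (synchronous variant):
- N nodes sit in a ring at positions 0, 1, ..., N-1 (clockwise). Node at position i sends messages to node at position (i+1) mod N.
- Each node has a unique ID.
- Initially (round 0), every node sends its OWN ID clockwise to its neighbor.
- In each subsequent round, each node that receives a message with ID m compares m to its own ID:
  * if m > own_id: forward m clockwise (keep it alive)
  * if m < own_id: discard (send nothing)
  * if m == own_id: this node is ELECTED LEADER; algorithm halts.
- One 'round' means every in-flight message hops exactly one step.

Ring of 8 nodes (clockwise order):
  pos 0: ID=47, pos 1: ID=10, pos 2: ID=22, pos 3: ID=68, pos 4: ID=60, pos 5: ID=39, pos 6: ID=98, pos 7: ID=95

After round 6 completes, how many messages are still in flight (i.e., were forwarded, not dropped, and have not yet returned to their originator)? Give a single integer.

Round 1: pos1(id10) recv 47: fwd; pos2(id22) recv 10: drop; pos3(id68) recv 22: drop; pos4(id60) recv 68: fwd; pos5(id39) recv 60: fwd; pos6(id98) recv 39: drop; pos7(id95) recv 98: fwd; pos0(id47) recv 95: fwd
Round 2: pos2(id22) recv 47: fwd; pos5(id39) recv 68: fwd; pos6(id98) recv 60: drop; pos0(id47) recv 98: fwd; pos1(id10) recv 95: fwd
Round 3: pos3(id68) recv 47: drop; pos6(id98) recv 68: drop; pos1(id10) recv 98: fwd; pos2(id22) recv 95: fwd
Round 4: pos2(id22) recv 98: fwd; pos3(id68) recv 95: fwd
Round 5: pos3(id68) recv 98: fwd; pos4(id60) recv 95: fwd
Round 6: pos4(id60) recv 98: fwd; pos5(id39) recv 95: fwd
After round 6: 2 messages still in flight

Answer: 2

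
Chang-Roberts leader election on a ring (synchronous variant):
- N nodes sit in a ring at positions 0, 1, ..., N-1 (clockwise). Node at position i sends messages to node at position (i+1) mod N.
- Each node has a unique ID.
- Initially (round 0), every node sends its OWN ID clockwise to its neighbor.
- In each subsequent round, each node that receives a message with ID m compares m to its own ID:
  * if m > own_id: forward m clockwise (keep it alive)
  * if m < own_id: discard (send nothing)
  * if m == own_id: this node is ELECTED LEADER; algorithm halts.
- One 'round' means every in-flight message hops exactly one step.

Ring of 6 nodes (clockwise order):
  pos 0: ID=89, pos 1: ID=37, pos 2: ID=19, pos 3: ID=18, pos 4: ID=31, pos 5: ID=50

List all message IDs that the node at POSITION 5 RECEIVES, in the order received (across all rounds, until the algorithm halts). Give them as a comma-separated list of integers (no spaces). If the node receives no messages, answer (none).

Round 1: pos1(id37) recv 89: fwd; pos2(id19) recv 37: fwd; pos3(id18) recv 19: fwd; pos4(id31) recv 18: drop; pos5(id50) recv 31: drop; pos0(id89) recv 50: drop
Round 2: pos2(id19) recv 89: fwd; pos3(id18) recv 37: fwd; pos4(id31) recv 19: drop
Round 3: pos3(id18) recv 89: fwd; pos4(id31) recv 37: fwd
Round 4: pos4(id31) recv 89: fwd; pos5(id50) recv 37: drop
Round 5: pos5(id50) recv 89: fwd
Round 6: pos0(id89) recv 89: ELECTED

Answer: 31,37,89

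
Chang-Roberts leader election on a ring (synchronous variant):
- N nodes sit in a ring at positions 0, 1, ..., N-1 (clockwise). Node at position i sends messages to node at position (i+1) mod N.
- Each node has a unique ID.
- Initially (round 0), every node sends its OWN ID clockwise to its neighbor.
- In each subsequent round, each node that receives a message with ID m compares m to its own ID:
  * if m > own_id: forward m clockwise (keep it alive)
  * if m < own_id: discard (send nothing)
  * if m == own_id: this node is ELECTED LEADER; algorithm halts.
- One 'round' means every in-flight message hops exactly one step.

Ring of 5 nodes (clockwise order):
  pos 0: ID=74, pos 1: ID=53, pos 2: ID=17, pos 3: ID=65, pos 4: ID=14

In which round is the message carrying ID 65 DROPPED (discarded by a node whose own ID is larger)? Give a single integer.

Answer: 2

Derivation:
Round 1: pos1(id53) recv 74: fwd; pos2(id17) recv 53: fwd; pos3(id65) recv 17: drop; pos4(id14) recv 65: fwd; pos0(id74) recv 14: drop
Round 2: pos2(id17) recv 74: fwd; pos3(id65) recv 53: drop; pos0(id74) recv 65: drop
Round 3: pos3(id65) recv 74: fwd
Round 4: pos4(id14) recv 74: fwd
Round 5: pos0(id74) recv 74: ELECTED
Message ID 65 originates at pos 3; dropped at pos 0 in round 2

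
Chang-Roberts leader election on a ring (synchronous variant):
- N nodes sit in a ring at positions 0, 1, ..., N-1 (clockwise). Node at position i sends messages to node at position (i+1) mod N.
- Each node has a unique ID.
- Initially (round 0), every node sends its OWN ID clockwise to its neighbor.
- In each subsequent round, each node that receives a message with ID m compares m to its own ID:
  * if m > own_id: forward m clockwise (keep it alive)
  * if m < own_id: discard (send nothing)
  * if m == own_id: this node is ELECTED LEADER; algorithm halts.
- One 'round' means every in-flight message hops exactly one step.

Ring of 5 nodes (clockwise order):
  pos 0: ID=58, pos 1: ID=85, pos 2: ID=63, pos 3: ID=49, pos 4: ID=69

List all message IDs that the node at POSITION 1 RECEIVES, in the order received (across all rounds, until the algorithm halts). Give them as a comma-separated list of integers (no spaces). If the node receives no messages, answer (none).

Round 1: pos1(id85) recv 58: drop; pos2(id63) recv 85: fwd; pos3(id49) recv 63: fwd; pos4(id69) recv 49: drop; pos0(id58) recv 69: fwd
Round 2: pos3(id49) recv 85: fwd; pos4(id69) recv 63: drop; pos1(id85) recv 69: drop
Round 3: pos4(id69) recv 85: fwd
Round 4: pos0(id58) recv 85: fwd
Round 5: pos1(id85) recv 85: ELECTED

Answer: 58,69,85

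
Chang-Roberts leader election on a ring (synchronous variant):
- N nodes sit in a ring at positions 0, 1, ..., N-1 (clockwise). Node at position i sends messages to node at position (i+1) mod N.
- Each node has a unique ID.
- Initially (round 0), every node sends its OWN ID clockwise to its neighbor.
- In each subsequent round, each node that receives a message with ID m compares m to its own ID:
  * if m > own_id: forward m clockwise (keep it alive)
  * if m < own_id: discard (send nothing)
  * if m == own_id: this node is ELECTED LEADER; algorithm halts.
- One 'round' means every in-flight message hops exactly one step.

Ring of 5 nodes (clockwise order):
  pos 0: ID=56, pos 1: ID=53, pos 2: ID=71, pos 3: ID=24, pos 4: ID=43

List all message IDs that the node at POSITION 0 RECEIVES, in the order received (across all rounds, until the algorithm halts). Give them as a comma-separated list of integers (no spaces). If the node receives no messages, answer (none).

Round 1: pos1(id53) recv 56: fwd; pos2(id71) recv 53: drop; pos3(id24) recv 71: fwd; pos4(id43) recv 24: drop; pos0(id56) recv 43: drop
Round 2: pos2(id71) recv 56: drop; pos4(id43) recv 71: fwd
Round 3: pos0(id56) recv 71: fwd
Round 4: pos1(id53) recv 71: fwd
Round 5: pos2(id71) recv 71: ELECTED

Answer: 43,71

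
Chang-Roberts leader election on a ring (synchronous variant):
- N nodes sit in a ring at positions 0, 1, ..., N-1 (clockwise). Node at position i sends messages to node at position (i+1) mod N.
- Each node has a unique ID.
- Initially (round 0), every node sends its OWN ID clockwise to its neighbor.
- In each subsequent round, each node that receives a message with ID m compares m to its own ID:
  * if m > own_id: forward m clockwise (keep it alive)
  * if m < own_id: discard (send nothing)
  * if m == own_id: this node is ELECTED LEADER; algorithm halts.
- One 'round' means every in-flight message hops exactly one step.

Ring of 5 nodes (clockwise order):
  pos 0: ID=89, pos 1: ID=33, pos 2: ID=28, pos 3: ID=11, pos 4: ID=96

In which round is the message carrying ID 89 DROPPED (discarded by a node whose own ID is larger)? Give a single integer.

Round 1: pos1(id33) recv 89: fwd; pos2(id28) recv 33: fwd; pos3(id11) recv 28: fwd; pos4(id96) recv 11: drop; pos0(id89) recv 96: fwd
Round 2: pos2(id28) recv 89: fwd; pos3(id11) recv 33: fwd; pos4(id96) recv 28: drop; pos1(id33) recv 96: fwd
Round 3: pos3(id11) recv 89: fwd; pos4(id96) recv 33: drop; pos2(id28) recv 96: fwd
Round 4: pos4(id96) recv 89: drop; pos3(id11) recv 96: fwd
Round 5: pos4(id96) recv 96: ELECTED
Message ID 89 originates at pos 0; dropped at pos 4 in round 4

Answer: 4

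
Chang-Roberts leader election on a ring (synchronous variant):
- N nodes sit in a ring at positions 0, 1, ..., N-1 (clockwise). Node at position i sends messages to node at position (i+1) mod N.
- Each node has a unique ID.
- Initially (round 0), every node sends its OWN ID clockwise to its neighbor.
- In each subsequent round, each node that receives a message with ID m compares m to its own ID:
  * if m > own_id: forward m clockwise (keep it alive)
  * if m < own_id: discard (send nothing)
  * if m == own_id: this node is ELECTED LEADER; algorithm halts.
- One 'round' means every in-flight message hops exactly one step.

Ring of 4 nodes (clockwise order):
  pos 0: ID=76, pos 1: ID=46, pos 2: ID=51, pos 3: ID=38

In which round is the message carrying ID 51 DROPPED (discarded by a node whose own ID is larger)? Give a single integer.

Answer: 2

Derivation:
Round 1: pos1(id46) recv 76: fwd; pos2(id51) recv 46: drop; pos3(id38) recv 51: fwd; pos0(id76) recv 38: drop
Round 2: pos2(id51) recv 76: fwd; pos0(id76) recv 51: drop
Round 3: pos3(id38) recv 76: fwd
Round 4: pos0(id76) recv 76: ELECTED
Message ID 51 originates at pos 2; dropped at pos 0 in round 2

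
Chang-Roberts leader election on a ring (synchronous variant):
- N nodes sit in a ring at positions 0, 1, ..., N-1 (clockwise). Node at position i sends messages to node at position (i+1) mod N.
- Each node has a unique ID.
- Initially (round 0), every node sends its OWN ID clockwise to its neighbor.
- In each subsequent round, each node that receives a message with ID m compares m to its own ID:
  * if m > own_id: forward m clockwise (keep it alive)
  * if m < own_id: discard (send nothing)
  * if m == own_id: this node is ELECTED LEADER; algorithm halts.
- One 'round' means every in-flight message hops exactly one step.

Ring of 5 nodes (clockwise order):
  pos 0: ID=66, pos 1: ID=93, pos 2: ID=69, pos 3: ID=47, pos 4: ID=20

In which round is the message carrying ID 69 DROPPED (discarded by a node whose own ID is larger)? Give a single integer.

Answer: 4

Derivation:
Round 1: pos1(id93) recv 66: drop; pos2(id69) recv 93: fwd; pos3(id47) recv 69: fwd; pos4(id20) recv 47: fwd; pos0(id66) recv 20: drop
Round 2: pos3(id47) recv 93: fwd; pos4(id20) recv 69: fwd; pos0(id66) recv 47: drop
Round 3: pos4(id20) recv 93: fwd; pos0(id66) recv 69: fwd
Round 4: pos0(id66) recv 93: fwd; pos1(id93) recv 69: drop
Round 5: pos1(id93) recv 93: ELECTED
Message ID 69 originates at pos 2; dropped at pos 1 in round 4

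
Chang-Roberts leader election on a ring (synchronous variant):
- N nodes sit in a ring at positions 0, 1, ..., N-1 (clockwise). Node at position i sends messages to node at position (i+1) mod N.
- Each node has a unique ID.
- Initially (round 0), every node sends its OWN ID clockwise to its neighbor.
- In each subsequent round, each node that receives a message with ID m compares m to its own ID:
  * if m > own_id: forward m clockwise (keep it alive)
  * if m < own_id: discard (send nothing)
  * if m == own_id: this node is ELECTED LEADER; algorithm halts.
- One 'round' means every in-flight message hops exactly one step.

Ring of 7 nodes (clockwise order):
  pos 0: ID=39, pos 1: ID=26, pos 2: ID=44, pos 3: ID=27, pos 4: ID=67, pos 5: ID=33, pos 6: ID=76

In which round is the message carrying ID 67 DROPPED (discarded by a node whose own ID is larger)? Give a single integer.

Round 1: pos1(id26) recv 39: fwd; pos2(id44) recv 26: drop; pos3(id27) recv 44: fwd; pos4(id67) recv 27: drop; pos5(id33) recv 67: fwd; pos6(id76) recv 33: drop; pos0(id39) recv 76: fwd
Round 2: pos2(id44) recv 39: drop; pos4(id67) recv 44: drop; pos6(id76) recv 67: drop; pos1(id26) recv 76: fwd
Round 3: pos2(id44) recv 76: fwd
Round 4: pos3(id27) recv 76: fwd
Round 5: pos4(id67) recv 76: fwd
Round 6: pos5(id33) recv 76: fwd
Round 7: pos6(id76) recv 76: ELECTED
Message ID 67 originates at pos 4; dropped at pos 6 in round 2

Answer: 2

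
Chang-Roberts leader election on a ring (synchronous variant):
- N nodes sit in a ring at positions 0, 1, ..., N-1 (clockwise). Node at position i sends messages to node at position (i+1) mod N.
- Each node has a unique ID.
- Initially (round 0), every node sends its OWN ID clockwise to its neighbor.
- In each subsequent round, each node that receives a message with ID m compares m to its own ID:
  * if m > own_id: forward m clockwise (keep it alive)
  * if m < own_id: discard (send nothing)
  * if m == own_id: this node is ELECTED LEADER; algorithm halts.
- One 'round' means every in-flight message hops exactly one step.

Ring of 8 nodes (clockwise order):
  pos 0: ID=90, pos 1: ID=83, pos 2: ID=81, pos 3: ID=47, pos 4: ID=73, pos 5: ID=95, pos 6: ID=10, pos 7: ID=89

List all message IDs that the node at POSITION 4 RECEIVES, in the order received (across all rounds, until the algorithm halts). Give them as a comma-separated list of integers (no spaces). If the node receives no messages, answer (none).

Round 1: pos1(id83) recv 90: fwd; pos2(id81) recv 83: fwd; pos3(id47) recv 81: fwd; pos4(id73) recv 47: drop; pos5(id95) recv 73: drop; pos6(id10) recv 95: fwd; pos7(id89) recv 10: drop; pos0(id90) recv 89: drop
Round 2: pos2(id81) recv 90: fwd; pos3(id47) recv 83: fwd; pos4(id73) recv 81: fwd; pos7(id89) recv 95: fwd
Round 3: pos3(id47) recv 90: fwd; pos4(id73) recv 83: fwd; pos5(id95) recv 81: drop; pos0(id90) recv 95: fwd
Round 4: pos4(id73) recv 90: fwd; pos5(id95) recv 83: drop; pos1(id83) recv 95: fwd
Round 5: pos5(id95) recv 90: drop; pos2(id81) recv 95: fwd
Round 6: pos3(id47) recv 95: fwd
Round 7: pos4(id73) recv 95: fwd
Round 8: pos5(id95) recv 95: ELECTED

Answer: 47,81,83,90,95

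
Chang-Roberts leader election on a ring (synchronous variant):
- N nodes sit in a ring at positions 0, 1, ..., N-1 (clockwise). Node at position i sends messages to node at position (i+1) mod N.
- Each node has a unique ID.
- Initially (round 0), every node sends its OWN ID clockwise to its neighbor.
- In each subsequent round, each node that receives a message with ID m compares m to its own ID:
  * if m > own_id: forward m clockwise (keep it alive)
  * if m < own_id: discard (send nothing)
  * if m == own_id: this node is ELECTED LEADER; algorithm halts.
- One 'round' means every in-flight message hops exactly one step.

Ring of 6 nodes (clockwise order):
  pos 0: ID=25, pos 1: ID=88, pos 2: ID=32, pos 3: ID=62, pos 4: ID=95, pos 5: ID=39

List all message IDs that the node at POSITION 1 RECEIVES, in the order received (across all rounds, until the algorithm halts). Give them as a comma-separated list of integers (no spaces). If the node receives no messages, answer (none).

Answer: 25,39,95

Derivation:
Round 1: pos1(id88) recv 25: drop; pos2(id32) recv 88: fwd; pos3(id62) recv 32: drop; pos4(id95) recv 62: drop; pos5(id39) recv 95: fwd; pos0(id25) recv 39: fwd
Round 2: pos3(id62) recv 88: fwd; pos0(id25) recv 95: fwd; pos1(id88) recv 39: drop
Round 3: pos4(id95) recv 88: drop; pos1(id88) recv 95: fwd
Round 4: pos2(id32) recv 95: fwd
Round 5: pos3(id62) recv 95: fwd
Round 6: pos4(id95) recv 95: ELECTED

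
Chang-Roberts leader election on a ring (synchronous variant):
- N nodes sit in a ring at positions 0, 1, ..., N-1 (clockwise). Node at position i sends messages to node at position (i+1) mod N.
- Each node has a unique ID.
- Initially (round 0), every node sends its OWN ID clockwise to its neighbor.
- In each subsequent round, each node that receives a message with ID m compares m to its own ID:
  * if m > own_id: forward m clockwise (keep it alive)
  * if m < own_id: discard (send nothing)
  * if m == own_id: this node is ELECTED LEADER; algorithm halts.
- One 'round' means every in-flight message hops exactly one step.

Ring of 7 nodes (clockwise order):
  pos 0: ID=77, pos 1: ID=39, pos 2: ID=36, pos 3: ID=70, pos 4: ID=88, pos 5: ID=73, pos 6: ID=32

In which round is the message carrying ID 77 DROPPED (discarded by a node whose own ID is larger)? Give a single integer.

Answer: 4

Derivation:
Round 1: pos1(id39) recv 77: fwd; pos2(id36) recv 39: fwd; pos3(id70) recv 36: drop; pos4(id88) recv 70: drop; pos5(id73) recv 88: fwd; pos6(id32) recv 73: fwd; pos0(id77) recv 32: drop
Round 2: pos2(id36) recv 77: fwd; pos3(id70) recv 39: drop; pos6(id32) recv 88: fwd; pos0(id77) recv 73: drop
Round 3: pos3(id70) recv 77: fwd; pos0(id77) recv 88: fwd
Round 4: pos4(id88) recv 77: drop; pos1(id39) recv 88: fwd
Round 5: pos2(id36) recv 88: fwd
Round 6: pos3(id70) recv 88: fwd
Round 7: pos4(id88) recv 88: ELECTED
Message ID 77 originates at pos 0; dropped at pos 4 in round 4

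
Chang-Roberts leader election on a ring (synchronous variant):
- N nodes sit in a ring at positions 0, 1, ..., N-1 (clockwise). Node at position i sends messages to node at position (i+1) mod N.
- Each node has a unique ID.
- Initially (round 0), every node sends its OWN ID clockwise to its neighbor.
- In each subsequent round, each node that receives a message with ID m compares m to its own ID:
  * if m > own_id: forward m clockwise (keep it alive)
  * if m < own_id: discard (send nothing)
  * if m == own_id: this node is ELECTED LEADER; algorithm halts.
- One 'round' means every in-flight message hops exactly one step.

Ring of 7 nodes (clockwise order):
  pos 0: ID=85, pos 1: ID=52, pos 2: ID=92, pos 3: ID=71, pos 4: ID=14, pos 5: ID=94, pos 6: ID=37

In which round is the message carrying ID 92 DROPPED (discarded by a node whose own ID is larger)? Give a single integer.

Round 1: pos1(id52) recv 85: fwd; pos2(id92) recv 52: drop; pos3(id71) recv 92: fwd; pos4(id14) recv 71: fwd; pos5(id94) recv 14: drop; pos6(id37) recv 94: fwd; pos0(id85) recv 37: drop
Round 2: pos2(id92) recv 85: drop; pos4(id14) recv 92: fwd; pos5(id94) recv 71: drop; pos0(id85) recv 94: fwd
Round 3: pos5(id94) recv 92: drop; pos1(id52) recv 94: fwd
Round 4: pos2(id92) recv 94: fwd
Round 5: pos3(id71) recv 94: fwd
Round 6: pos4(id14) recv 94: fwd
Round 7: pos5(id94) recv 94: ELECTED
Message ID 92 originates at pos 2; dropped at pos 5 in round 3

Answer: 3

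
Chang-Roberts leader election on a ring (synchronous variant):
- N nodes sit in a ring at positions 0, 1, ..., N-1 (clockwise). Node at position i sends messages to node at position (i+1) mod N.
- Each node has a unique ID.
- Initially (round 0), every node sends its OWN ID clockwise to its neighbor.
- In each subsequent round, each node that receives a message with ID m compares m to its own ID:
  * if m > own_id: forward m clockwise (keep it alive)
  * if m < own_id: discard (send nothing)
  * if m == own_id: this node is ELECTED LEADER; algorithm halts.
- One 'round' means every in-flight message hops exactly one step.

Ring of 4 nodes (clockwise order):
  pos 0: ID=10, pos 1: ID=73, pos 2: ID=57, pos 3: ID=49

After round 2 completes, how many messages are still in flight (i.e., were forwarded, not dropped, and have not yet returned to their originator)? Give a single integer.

Round 1: pos1(id73) recv 10: drop; pos2(id57) recv 73: fwd; pos3(id49) recv 57: fwd; pos0(id10) recv 49: fwd
Round 2: pos3(id49) recv 73: fwd; pos0(id10) recv 57: fwd; pos1(id73) recv 49: drop
After round 2: 2 messages still in flight

Answer: 2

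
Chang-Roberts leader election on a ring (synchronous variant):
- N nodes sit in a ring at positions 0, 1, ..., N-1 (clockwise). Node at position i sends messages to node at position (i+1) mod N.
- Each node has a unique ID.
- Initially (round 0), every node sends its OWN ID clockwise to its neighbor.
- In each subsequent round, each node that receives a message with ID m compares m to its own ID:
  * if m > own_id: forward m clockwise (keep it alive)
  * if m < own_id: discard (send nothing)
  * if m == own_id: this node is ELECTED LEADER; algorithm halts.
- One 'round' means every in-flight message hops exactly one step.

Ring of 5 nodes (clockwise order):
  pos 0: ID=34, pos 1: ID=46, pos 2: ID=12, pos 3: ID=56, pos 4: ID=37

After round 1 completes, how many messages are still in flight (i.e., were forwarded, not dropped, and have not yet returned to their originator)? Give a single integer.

Round 1: pos1(id46) recv 34: drop; pos2(id12) recv 46: fwd; pos3(id56) recv 12: drop; pos4(id37) recv 56: fwd; pos0(id34) recv 37: fwd
After round 1: 3 messages still in flight

Answer: 3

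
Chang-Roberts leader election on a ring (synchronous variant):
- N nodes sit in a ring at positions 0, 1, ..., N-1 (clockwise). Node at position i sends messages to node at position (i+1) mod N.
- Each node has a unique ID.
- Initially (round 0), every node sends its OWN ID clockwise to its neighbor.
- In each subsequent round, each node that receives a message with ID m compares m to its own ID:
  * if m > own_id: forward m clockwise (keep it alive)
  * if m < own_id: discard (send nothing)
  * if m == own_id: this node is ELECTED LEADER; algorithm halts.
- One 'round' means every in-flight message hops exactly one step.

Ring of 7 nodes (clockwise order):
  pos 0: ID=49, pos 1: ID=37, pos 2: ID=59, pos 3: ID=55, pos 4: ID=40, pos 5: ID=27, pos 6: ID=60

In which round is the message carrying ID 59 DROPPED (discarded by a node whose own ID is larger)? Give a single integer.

Answer: 4

Derivation:
Round 1: pos1(id37) recv 49: fwd; pos2(id59) recv 37: drop; pos3(id55) recv 59: fwd; pos4(id40) recv 55: fwd; pos5(id27) recv 40: fwd; pos6(id60) recv 27: drop; pos0(id49) recv 60: fwd
Round 2: pos2(id59) recv 49: drop; pos4(id40) recv 59: fwd; pos5(id27) recv 55: fwd; pos6(id60) recv 40: drop; pos1(id37) recv 60: fwd
Round 3: pos5(id27) recv 59: fwd; pos6(id60) recv 55: drop; pos2(id59) recv 60: fwd
Round 4: pos6(id60) recv 59: drop; pos3(id55) recv 60: fwd
Round 5: pos4(id40) recv 60: fwd
Round 6: pos5(id27) recv 60: fwd
Round 7: pos6(id60) recv 60: ELECTED
Message ID 59 originates at pos 2; dropped at pos 6 in round 4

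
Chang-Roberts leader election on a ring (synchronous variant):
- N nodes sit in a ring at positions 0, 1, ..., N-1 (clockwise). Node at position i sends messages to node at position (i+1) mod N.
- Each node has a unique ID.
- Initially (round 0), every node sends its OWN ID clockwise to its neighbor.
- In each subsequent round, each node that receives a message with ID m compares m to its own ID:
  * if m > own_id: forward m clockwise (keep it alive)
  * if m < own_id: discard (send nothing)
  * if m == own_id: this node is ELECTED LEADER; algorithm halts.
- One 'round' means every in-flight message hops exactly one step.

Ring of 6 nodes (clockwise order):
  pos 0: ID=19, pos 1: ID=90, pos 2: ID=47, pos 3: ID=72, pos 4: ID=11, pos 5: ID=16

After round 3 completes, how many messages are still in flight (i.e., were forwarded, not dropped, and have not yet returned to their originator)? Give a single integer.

Answer: 2

Derivation:
Round 1: pos1(id90) recv 19: drop; pos2(id47) recv 90: fwd; pos3(id72) recv 47: drop; pos4(id11) recv 72: fwd; pos5(id16) recv 11: drop; pos0(id19) recv 16: drop
Round 2: pos3(id72) recv 90: fwd; pos5(id16) recv 72: fwd
Round 3: pos4(id11) recv 90: fwd; pos0(id19) recv 72: fwd
After round 3: 2 messages still in flight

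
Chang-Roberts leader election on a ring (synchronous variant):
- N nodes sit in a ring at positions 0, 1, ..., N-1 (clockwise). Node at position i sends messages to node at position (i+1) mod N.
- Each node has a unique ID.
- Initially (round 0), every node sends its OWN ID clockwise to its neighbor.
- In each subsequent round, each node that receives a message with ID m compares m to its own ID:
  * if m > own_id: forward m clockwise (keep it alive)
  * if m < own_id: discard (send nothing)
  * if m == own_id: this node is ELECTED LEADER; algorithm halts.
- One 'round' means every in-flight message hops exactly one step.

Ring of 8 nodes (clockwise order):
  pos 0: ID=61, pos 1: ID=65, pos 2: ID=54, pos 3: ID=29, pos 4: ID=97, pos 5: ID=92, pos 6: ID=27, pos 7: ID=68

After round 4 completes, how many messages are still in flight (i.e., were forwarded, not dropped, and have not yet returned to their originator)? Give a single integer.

Round 1: pos1(id65) recv 61: drop; pos2(id54) recv 65: fwd; pos3(id29) recv 54: fwd; pos4(id97) recv 29: drop; pos5(id92) recv 97: fwd; pos6(id27) recv 92: fwd; pos7(id68) recv 27: drop; pos0(id61) recv 68: fwd
Round 2: pos3(id29) recv 65: fwd; pos4(id97) recv 54: drop; pos6(id27) recv 97: fwd; pos7(id68) recv 92: fwd; pos1(id65) recv 68: fwd
Round 3: pos4(id97) recv 65: drop; pos7(id68) recv 97: fwd; pos0(id61) recv 92: fwd; pos2(id54) recv 68: fwd
Round 4: pos0(id61) recv 97: fwd; pos1(id65) recv 92: fwd; pos3(id29) recv 68: fwd
After round 4: 3 messages still in flight

Answer: 3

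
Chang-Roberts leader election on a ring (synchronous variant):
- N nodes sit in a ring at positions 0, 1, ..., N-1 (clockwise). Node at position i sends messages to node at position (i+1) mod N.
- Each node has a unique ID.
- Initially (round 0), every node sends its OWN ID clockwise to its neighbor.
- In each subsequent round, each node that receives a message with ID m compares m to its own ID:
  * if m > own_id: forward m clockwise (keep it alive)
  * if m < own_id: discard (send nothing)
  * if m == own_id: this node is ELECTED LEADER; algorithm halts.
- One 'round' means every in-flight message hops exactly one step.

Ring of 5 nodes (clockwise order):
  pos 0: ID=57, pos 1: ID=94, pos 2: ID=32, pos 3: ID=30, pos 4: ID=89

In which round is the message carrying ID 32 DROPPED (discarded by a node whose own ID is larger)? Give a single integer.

Answer: 2

Derivation:
Round 1: pos1(id94) recv 57: drop; pos2(id32) recv 94: fwd; pos3(id30) recv 32: fwd; pos4(id89) recv 30: drop; pos0(id57) recv 89: fwd
Round 2: pos3(id30) recv 94: fwd; pos4(id89) recv 32: drop; pos1(id94) recv 89: drop
Round 3: pos4(id89) recv 94: fwd
Round 4: pos0(id57) recv 94: fwd
Round 5: pos1(id94) recv 94: ELECTED
Message ID 32 originates at pos 2; dropped at pos 4 in round 2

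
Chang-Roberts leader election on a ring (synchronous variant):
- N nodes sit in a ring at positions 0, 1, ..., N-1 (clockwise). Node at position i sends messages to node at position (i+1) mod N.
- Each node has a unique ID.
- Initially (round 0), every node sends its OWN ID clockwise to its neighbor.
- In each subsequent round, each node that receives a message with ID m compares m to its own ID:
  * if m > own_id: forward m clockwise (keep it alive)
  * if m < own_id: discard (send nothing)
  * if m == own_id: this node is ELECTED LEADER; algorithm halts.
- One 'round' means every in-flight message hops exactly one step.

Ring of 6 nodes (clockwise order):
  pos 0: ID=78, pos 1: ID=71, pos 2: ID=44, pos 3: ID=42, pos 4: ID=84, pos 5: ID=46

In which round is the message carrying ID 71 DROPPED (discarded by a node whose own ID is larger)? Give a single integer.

Answer: 3

Derivation:
Round 1: pos1(id71) recv 78: fwd; pos2(id44) recv 71: fwd; pos3(id42) recv 44: fwd; pos4(id84) recv 42: drop; pos5(id46) recv 84: fwd; pos0(id78) recv 46: drop
Round 2: pos2(id44) recv 78: fwd; pos3(id42) recv 71: fwd; pos4(id84) recv 44: drop; pos0(id78) recv 84: fwd
Round 3: pos3(id42) recv 78: fwd; pos4(id84) recv 71: drop; pos1(id71) recv 84: fwd
Round 4: pos4(id84) recv 78: drop; pos2(id44) recv 84: fwd
Round 5: pos3(id42) recv 84: fwd
Round 6: pos4(id84) recv 84: ELECTED
Message ID 71 originates at pos 1; dropped at pos 4 in round 3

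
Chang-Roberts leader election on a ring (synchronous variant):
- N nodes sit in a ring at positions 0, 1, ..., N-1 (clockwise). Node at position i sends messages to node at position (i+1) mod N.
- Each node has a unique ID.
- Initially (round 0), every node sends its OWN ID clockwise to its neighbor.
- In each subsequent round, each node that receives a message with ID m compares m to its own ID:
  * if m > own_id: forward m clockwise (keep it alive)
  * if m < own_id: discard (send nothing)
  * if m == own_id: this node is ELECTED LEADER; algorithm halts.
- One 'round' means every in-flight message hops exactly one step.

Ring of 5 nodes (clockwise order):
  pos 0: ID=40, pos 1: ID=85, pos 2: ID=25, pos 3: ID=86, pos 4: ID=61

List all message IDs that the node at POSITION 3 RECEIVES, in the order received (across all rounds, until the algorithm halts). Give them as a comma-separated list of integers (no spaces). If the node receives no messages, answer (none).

Round 1: pos1(id85) recv 40: drop; pos2(id25) recv 85: fwd; pos3(id86) recv 25: drop; pos4(id61) recv 86: fwd; pos0(id40) recv 61: fwd
Round 2: pos3(id86) recv 85: drop; pos0(id40) recv 86: fwd; pos1(id85) recv 61: drop
Round 3: pos1(id85) recv 86: fwd
Round 4: pos2(id25) recv 86: fwd
Round 5: pos3(id86) recv 86: ELECTED

Answer: 25,85,86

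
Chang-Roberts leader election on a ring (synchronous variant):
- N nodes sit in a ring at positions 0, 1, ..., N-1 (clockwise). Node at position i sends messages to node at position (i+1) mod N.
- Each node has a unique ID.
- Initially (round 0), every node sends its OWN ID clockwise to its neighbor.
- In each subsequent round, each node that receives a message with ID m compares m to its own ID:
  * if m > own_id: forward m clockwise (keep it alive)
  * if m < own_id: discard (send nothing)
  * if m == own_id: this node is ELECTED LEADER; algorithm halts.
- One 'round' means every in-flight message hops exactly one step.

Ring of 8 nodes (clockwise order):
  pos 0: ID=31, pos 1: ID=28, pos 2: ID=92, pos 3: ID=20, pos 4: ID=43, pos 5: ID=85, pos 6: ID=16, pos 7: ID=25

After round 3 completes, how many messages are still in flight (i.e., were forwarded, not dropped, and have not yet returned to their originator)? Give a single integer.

Answer: 2

Derivation:
Round 1: pos1(id28) recv 31: fwd; pos2(id92) recv 28: drop; pos3(id20) recv 92: fwd; pos4(id43) recv 20: drop; pos5(id85) recv 43: drop; pos6(id16) recv 85: fwd; pos7(id25) recv 16: drop; pos0(id31) recv 25: drop
Round 2: pos2(id92) recv 31: drop; pos4(id43) recv 92: fwd; pos7(id25) recv 85: fwd
Round 3: pos5(id85) recv 92: fwd; pos0(id31) recv 85: fwd
After round 3: 2 messages still in flight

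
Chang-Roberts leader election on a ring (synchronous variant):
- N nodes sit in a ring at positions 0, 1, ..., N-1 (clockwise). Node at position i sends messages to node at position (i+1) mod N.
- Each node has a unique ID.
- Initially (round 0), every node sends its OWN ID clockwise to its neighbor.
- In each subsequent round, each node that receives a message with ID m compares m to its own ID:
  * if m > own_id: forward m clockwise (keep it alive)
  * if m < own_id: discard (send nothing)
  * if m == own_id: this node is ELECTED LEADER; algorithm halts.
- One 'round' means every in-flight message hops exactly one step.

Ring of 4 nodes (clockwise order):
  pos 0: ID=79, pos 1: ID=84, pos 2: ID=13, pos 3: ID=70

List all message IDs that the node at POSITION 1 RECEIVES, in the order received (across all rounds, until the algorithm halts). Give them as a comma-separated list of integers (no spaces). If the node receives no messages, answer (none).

Answer: 79,84

Derivation:
Round 1: pos1(id84) recv 79: drop; pos2(id13) recv 84: fwd; pos3(id70) recv 13: drop; pos0(id79) recv 70: drop
Round 2: pos3(id70) recv 84: fwd
Round 3: pos0(id79) recv 84: fwd
Round 4: pos1(id84) recv 84: ELECTED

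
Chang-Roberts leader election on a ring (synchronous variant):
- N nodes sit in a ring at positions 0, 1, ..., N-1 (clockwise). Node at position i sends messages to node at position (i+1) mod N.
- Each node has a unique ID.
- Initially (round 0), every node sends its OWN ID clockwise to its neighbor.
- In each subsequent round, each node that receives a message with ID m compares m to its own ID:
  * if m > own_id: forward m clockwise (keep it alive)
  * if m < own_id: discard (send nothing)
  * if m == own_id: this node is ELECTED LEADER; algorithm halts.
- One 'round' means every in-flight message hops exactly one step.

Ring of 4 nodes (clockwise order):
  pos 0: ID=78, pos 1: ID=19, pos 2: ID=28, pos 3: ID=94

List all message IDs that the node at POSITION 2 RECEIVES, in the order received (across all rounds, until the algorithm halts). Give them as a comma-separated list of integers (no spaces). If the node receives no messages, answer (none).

Round 1: pos1(id19) recv 78: fwd; pos2(id28) recv 19: drop; pos3(id94) recv 28: drop; pos0(id78) recv 94: fwd
Round 2: pos2(id28) recv 78: fwd; pos1(id19) recv 94: fwd
Round 3: pos3(id94) recv 78: drop; pos2(id28) recv 94: fwd
Round 4: pos3(id94) recv 94: ELECTED

Answer: 19,78,94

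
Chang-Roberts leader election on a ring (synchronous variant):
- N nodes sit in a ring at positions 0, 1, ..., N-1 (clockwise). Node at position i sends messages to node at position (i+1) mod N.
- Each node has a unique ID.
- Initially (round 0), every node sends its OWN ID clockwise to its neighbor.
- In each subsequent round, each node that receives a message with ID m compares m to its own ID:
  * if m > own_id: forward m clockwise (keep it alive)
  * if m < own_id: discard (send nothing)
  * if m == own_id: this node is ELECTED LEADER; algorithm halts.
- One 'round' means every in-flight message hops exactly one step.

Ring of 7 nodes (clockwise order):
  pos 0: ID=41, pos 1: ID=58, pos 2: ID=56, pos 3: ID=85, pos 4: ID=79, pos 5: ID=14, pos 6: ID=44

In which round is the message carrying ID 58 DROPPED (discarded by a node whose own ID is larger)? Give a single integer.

Round 1: pos1(id58) recv 41: drop; pos2(id56) recv 58: fwd; pos3(id85) recv 56: drop; pos4(id79) recv 85: fwd; pos5(id14) recv 79: fwd; pos6(id44) recv 14: drop; pos0(id41) recv 44: fwd
Round 2: pos3(id85) recv 58: drop; pos5(id14) recv 85: fwd; pos6(id44) recv 79: fwd; pos1(id58) recv 44: drop
Round 3: pos6(id44) recv 85: fwd; pos0(id41) recv 79: fwd
Round 4: pos0(id41) recv 85: fwd; pos1(id58) recv 79: fwd
Round 5: pos1(id58) recv 85: fwd; pos2(id56) recv 79: fwd
Round 6: pos2(id56) recv 85: fwd; pos3(id85) recv 79: drop
Round 7: pos3(id85) recv 85: ELECTED
Message ID 58 originates at pos 1; dropped at pos 3 in round 2

Answer: 2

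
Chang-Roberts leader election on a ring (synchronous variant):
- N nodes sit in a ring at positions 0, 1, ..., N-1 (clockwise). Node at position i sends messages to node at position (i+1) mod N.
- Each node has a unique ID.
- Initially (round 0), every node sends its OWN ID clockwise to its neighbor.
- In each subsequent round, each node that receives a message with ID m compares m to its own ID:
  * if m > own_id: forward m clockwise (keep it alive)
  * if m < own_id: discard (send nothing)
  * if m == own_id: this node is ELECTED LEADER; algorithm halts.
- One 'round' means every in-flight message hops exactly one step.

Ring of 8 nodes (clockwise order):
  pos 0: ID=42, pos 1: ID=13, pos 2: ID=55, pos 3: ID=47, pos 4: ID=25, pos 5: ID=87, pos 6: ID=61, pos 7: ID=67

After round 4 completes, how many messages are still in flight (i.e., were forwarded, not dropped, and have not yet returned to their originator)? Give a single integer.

Answer: 2

Derivation:
Round 1: pos1(id13) recv 42: fwd; pos2(id55) recv 13: drop; pos3(id47) recv 55: fwd; pos4(id25) recv 47: fwd; pos5(id87) recv 25: drop; pos6(id61) recv 87: fwd; pos7(id67) recv 61: drop; pos0(id42) recv 67: fwd
Round 2: pos2(id55) recv 42: drop; pos4(id25) recv 55: fwd; pos5(id87) recv 47: drop; pos7(id67) recv 87: fwd; pos1(id13) recv 67: fwd
Round 3: pos5(id87) recv 55: drop; pos0(id42) recv 87: fwd; pos2(id55) recv 67: fwd
Round 4: pos1(id13) recv 87: fwd; pos3(id47) recv 67: fwd
After round 4: 2 messages still in flight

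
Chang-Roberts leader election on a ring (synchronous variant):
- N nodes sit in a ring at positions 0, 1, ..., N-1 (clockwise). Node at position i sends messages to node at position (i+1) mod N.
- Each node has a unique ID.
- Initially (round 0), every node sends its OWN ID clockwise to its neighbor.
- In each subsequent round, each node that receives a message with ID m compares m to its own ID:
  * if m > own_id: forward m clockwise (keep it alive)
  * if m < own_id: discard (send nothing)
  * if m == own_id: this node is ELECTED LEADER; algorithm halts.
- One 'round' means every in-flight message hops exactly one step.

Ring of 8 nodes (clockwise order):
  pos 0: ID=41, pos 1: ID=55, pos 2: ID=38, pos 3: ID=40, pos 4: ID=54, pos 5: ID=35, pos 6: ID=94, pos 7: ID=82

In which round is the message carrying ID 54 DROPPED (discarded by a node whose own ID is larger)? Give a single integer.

Answer: 2

Derivation:
Round 1: pos1(id55) recv 41: drop; pos2(id38) recv 55: fwd; pos3(id40) recv 38: drop; pos4(id54) recv 40: drop; pos5(id35) recv 54: fwd; pos6(id94) recv 35: drop; pos7(id82) recv 94: fwd; pos0(id41) recv 82: fwd
Round 2: pos3(id40) recv 55: fwd; pos6(id94) recv 54: drop; pos0(id41) recv 94: fwd; pos1(id55) recv 82: fwd
Round 3: pos4(id54) recv 55: fwd; pos1(id55) recv 94: fwd; pos2(id38) recv 82: fwd
Round 4: pos5(id35) recv 55: fwd; pos2(id38) recv 94: fwd; pos3(id40) recv 82: fwd
Round 5: pos6(id94) recv 55: drop; pos3(id40) recv 94: fwd; pos4(id54) recv 82: fwd
Round 6: pos4(id54) recv 94: fwd; pos5(id35) recv 82: fwd
Round 7: pos5(id35) recv 94: fwd; pos6(id94) recv 82: drop
Round 8: pos6(id94) recv 94: ELECTED
Message ID 54 originates at pos 4; dropped at pos 6 in round 2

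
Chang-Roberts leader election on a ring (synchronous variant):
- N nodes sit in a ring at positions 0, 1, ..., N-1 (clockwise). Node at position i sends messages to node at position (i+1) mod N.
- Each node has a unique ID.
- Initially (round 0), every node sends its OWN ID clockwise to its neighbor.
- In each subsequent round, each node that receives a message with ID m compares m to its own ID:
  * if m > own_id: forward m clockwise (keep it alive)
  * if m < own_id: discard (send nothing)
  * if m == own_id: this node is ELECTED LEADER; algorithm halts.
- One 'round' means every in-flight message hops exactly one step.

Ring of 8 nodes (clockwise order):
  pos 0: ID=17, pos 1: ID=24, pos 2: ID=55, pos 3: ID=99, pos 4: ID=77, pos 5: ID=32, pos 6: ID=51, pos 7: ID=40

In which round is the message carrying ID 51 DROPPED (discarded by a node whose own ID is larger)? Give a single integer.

Round 1: pos1(id24) recv 17: drop; pos2(id55) recv 24: drop; pos3(id99) recv 55: drop; pos4(id77) recv 99: fwd; pos5(id32) recv 77: fwd; pos6(id51) recv 32: drop; pos7(id40) recv 51: fwd; pos0(id17) recv 40: fwd
Round 2: pos5(id32) recv 99: fwd; pos6(id51) recv 77: fwd; pos0(id17) recv 51: fwd; pos1(id24) recv 40: fwd
Round 3: pos6(id51) recv 99: fwd; pos7(id40) recv 77: fwd; pos1(id24) recv 51: fwd; pos2(id55) recv 40: drop
Round 4: pos7(id40) recv 99: fwd; pos0(id17) recv 77: fwd; pos2(id55) recv 51: drop
Round 5: pos0(id17) recv 99: fwd; pos1(id24) recv 77: fwd
Round 6: pos1(id24) recv 99: fwd; pos2(id55) recv 77: fwd
Round 7: pos2(id55) recv 99: fwd; pos3(id99) recv 77: drop
Round 8: pos3(id99) recv 99: ELECTED
Message ID 51 originates at pos 6; dropped at pos 2 in round 4

Answer: 4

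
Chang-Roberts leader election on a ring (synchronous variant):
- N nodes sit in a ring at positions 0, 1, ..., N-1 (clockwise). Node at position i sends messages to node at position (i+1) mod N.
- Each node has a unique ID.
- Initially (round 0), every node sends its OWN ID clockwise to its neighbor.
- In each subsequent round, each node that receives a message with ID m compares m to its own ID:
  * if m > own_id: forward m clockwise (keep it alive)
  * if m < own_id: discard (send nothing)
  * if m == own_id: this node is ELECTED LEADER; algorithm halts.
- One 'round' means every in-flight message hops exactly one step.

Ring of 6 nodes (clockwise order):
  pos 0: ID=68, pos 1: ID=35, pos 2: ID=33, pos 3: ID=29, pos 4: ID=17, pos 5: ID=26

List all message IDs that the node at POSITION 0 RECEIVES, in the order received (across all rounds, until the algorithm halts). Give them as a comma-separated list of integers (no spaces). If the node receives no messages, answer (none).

Answer: 26,29,33,35,68

Derivation:
Round 1: pos1(id35) recv 68: fwd; pos2(id33) recv 35: fwd; pos3(id29) recv 33: fwd; pos4(id17) recv 29: fwd; pos5(id26) recv 17: drop; pos0(id68) recv 26: drop
Round 2: pos2(id33) recv 68: fwd; pos3(id29) recv 35: fwd; pos4(id17) recv 33: fwd; pos5(id26) recv 29: fwd
Round 3: pos3(id29) recv 68: fwd; pos4(id17) recv 35: fwd; pos5(id26) recv 33: fwd; pos0(id68) recv 29: drop
Round 4: pos4(id17) recv 68: fwd; pos5(id26) recv 35: fwd; pos0(id68) recv 33: drop
Round 5: pos5(id26) recv 68: fwd; pos0(id68) recv 35: drop
Round 6: pos0(id68) recv 68: ELECTED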